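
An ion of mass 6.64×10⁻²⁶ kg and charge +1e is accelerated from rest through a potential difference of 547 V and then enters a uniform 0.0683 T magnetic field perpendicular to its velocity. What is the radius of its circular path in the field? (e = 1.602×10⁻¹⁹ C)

Acceleration: |q|V = ½mv² ⇒ v = √(2|q|V/m) = √(2·1.602×10⁻¹⁹·547/6.64×10⁻²⁶) ≈ 5.138×10⁴ m/s.
In the field: r = mv/(|q|B) = (6.64×10⁻²⁶)(5.138×10⁴)/((1.602×10⁻¹⁹)(0.0683)) ≈ 0.312 m.

r ≈ 0.312 m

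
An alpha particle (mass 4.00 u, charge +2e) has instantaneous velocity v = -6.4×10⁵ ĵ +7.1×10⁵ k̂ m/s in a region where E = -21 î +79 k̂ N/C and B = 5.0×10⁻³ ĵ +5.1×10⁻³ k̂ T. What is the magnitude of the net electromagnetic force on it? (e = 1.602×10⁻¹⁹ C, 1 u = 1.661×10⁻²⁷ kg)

|F| ≈ 2.19×10⁻¹⁵ N

v×B = (-6810, 0, 0) N/C.
E + v×B = (-6840, 0, 79.0) N/C.
F = q(E + v×B) = (3.204×10⁻¹⁹ C)·(-6840, 0, 79.0) = (-2.19×10⁻¹⁵, 0, 2.53×10⁻¹⁷) N.
|F| = 2.19×10⁻¹⁵ N.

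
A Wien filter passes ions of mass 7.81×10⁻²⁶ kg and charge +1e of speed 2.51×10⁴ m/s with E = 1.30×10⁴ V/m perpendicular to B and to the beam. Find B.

Balance of forces in the selector: qE = qvB ⇒ B = E/v.
B = 1.30×10⁴/2.51×10⁴ = 0.518 T.

B = 0.518 T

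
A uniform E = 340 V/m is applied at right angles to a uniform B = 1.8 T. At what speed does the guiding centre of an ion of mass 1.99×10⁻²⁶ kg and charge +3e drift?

The E×B drift speed is v_d = E/B.
v_d = 340/1.8 = 190 m/s.

v_d ≈ 190 m/s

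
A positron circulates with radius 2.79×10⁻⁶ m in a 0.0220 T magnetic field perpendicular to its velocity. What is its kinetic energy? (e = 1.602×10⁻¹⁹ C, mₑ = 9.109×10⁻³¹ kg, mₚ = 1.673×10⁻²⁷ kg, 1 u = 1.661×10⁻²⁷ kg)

KE ≈ 5.31×10⁻²³ J

v = |q|Br/m, then KE = ½mv² = (qBr)²/(2m).
v = (1.602×10⁻¹⁹)(0.0220)(2.79×10⁻⁶)/9.109×10⁻³¹ ≈ 1.079×10⁴ m/s.
KE = ½(9.109×10⁻³¹)(1.079×10⁴)² ≈ 5.31×10⁻²³ J.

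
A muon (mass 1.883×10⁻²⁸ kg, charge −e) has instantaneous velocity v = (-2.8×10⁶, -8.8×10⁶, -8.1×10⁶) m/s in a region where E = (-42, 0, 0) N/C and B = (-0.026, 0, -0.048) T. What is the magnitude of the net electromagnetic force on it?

v×B = (4.22×10⁵, 7.62×10⁴, -2.29×10⁵) N/C.
E + v×B = (4.22×10⁵, 7.62×10⁴, -2.29×10⁵) N/C.
F = q(E + v×B) = (−1.602×10⁻¹⁹ C)·(4.22×10⁵, 7.62×10⁴, -2.29×10⁵) = (-6.77×10⁻¹⁴, -1.22×10⁻¹⁴, 3.67×10⁻¹⁴) N.
|F| = 7.79×10⁻¹⁴ N.

|F| ≈ 7.79×10⁻¹⁴ N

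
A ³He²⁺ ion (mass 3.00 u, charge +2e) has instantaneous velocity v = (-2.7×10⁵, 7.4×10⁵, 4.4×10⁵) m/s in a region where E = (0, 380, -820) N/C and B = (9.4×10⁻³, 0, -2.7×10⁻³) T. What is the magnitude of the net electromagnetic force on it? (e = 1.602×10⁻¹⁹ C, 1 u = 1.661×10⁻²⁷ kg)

|F| ≈ 2.84×10⁻¹⁵ N

v×B = (-2000, 3410, -6960) N/C.
E + v×B = (-2000, 3790, -7780) N/C.
F = q(E + v×B) = (3.204×10⁻¹⁹ C)·(-2000, 3790, -7780) = (-6.40×10⁻¹⁶, 1.21×10⁻¹⁵, -2.49×10⁻¹⁵) N.
|F| = 2.84×10⁻¹⁵ N.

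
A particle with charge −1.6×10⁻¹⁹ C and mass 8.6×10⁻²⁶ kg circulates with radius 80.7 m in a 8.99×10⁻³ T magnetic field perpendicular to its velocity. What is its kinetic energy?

v = |q|Br/m, then KE = ½mv² = (qBr)²/(2m).
v = (1.6×10⁻¹⁹)(8.99×10⁻³)(80.7)/8.6×10⁻²⁶ ≈ 1.350×10⁶ m/s.
KE = ½(8.6×10⁻²⁶)(1.350×10⁶)² ≈ 7.83×10⁻¹⁴ J = 4.89×10⁵ eV.

KE ≈ 4.89×10⁵ eV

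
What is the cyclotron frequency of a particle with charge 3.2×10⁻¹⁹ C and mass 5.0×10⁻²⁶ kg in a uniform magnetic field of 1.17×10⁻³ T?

f = |q|B/(2πm).
f = (3.2×10⁻¹⁹)(1.17×10⁻³)/(2π·5.0×10⁻²⁶) ≈ 1190 Hz.

f ≈ 1190 Hz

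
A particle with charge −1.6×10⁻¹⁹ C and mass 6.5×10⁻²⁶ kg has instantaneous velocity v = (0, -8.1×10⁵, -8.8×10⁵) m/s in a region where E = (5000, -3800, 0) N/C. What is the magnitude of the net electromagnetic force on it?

|F| ≈ 1.00×10⁻¹⁵ N

Only an electric field acts, so F = qE = (−1.6×10⁻¹⁹ C)·(5000, -3800, 0) = (-8.00×10⁻¹⁶, 6.08×10⁻¹⁶, 0) N.
|F| = 1.00×10⁻¹⁵ N.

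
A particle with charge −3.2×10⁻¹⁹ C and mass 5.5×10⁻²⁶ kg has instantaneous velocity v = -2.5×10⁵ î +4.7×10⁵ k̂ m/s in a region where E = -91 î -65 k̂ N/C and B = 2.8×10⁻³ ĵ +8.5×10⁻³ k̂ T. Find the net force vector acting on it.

F ≈ (4.50×10⁻¹⁶, -6.80×10⁻¹⁶, 2.45×10⁻¹⁶) N

v×B = (-1320, 2120, -700) N/C.
E + v×B = (-1410, 2120, -765) N/C.
F = q(E + v×B) = (−3.2×10⁻¹⁹ C)·(-1410, 2120, -765) = (4.50×10⁻¹⁶, -6.80×10⁻¹⁶, 2.45×10⁻¹⁶) N.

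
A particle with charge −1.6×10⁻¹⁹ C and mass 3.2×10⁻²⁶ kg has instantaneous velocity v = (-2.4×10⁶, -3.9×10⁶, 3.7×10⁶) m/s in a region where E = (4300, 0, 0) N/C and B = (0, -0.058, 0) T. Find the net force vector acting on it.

F ≈ (-3.50×10⁻¹⁴, 0, -2.23×10⁻¹⁴) N

v×B = (2.15×10⁵, 0, 1.39×10⁵) N/C.
E + v×B = (2.19×10⁵, 0, 1.39×10⁵) N/C.
F = q(E + v×B) = (−1.6×10⁻¹⁹ C)·(2.19×10⁵, 0, 1.39×10⁵) = (-3.50×10⁻¹⁴, 0, -2.23×10⁻¹⁴) N.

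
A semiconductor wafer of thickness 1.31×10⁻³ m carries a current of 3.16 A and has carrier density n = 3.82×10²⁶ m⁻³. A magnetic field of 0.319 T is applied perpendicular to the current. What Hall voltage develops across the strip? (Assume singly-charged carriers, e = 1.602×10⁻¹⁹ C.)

V_H ≈ 1.26×10⁻⁵ V

V_H = IB/(n e t).
V_H = (3.16)(0.319)/((3.82×10²⁶)(1.602×10⁻¹⁹)(1.31×10⁻³)) ≈ 1.26×10⁻⁵ V.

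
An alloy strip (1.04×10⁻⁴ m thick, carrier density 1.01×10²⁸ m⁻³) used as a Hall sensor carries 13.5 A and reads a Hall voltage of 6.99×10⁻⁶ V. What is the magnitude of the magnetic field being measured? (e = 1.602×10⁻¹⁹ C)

B ≈ 0.0871 T

From V_H = IB/(n e t), B = V_H n e t / I.
B = (6.99×10⁻⁶)(1.01×10²⁸)(1.602×10⁻¹⁹)(1.04×10⁻⁴)/13.5 ≈ 0.0871 T.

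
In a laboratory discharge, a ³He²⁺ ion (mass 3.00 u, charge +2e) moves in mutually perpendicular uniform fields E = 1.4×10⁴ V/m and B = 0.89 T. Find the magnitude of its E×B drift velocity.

v_d ≈ 1.6×10⁴ m/s

The steady drift has the magnetic force balancing the electric force, so v_d = E/B.
v_d = 1.4×10⁴/0.89 = 1.6×10⁴ m/s.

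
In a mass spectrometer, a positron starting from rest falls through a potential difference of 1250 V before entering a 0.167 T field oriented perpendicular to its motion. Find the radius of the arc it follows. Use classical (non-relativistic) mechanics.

r ≈ 7.14×10⁻⁴ m

Acceleration: |q|V = ½mv² ⇒ v = √(2|q|V/m) = √(2·1.602×10⁻¹⁹·1250/9.109×10⁻³¹) ≈ 2.097×10⁷ m/s.
In the field: r = mv/(|q|B) = (9.109×10⁻³¹)(2.097×10⁷)/((1.602×10⁻¹⁹)(0.167)) ≈ 7.14×10⁻⁴ m.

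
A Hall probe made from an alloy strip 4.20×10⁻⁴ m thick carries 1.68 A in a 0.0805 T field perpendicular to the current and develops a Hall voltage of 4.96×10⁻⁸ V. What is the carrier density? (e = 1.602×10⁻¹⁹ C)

n ≈ 4.05×10²⁸ m⁻³

From V_H = IB/(n e t), n = IB/(V_H e t).
n = (1.68)(0.0805)/((4.96×10⁻⁸)(1.602×10⁻¹⁹)(4.20×10⁻⁴)) ≈ 4.05×10²⁸ m⁻³.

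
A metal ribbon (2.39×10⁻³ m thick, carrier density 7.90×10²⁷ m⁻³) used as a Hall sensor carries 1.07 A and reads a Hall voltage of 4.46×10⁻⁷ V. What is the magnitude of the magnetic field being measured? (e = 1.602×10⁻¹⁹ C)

From V_H = IB/(n e t), B = V_H n e t / I.
B = (4.46×10⁻⁷)(7.90×10²⁷)(1.602×10⁻¹⁹)(2.39×10⁻³)/1.07 ≈ 1.26 T.

B ≈ 1.26 T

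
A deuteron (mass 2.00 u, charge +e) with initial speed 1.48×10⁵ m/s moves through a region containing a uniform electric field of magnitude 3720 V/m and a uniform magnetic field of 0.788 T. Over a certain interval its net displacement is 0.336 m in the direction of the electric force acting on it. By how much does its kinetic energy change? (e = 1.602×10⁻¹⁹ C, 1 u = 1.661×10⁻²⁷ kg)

ΔKE ≈ 2.00×10⁻¹⁶ J

The magnetic force is always ⟂ v and does no work; only the electric force changes KE.
ΔKE = F_E · d = |q|E d = (1.602×10⁻¹⁹)(3720)(0.336) ≈ 2.00×10⁻¹⁶ J.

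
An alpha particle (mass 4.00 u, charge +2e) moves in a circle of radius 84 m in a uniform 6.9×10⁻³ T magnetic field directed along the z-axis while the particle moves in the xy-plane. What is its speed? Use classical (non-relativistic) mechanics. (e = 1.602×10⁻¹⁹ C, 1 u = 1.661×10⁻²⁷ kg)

From |q|vB = mv²/r, v = |q|Br/m.
v = (3.204×10⁻¹⁹)(6.9×10⁻³)(84)/6.644×10⁻²⁷ ≈ 2.8×10⁷ m/s.

v ≈ 2.8×10⁷ m/s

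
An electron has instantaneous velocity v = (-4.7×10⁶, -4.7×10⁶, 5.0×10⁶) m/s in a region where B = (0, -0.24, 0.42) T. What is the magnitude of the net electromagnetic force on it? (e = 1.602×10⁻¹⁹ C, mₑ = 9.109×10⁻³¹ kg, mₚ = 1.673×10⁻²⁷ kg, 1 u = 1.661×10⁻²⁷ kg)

v×B = (-7.74×10⁵, 1.97×10⁶, 1.13×10⁶) N/C.
F = q v×B = (−1.602×10⁻¹⁹ C)·(-7.74×10⁵, 1.97×10⁶, 1.13×10⁶) = (1.24×10⁻¹³, -3.16×10⁻¹³, -1.81×10⁻¹³) N.
|F| = 3.85×10⁻¹³ N.

|F| ≈ 3.85×10⁻¹³ N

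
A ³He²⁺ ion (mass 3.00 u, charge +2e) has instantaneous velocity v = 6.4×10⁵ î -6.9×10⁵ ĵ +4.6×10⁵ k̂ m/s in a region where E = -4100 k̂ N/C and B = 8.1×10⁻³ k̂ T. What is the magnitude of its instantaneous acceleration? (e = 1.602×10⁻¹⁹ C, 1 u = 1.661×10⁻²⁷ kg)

v×B = (-5590, -5180, 0) N/C.
E + v×B = (-5590, -5180, -4100) N/C.
F = q(E + v×B) = (3.204×10⁻¹⁹ C)·(-5590, -5180, -4100) = (-1.79×10⁻¹⁵, -1.66×10⁻¹⁵, -1.31×10⁻¹⁵) N.
|a| = |F|/m = 2.773×10⁻¹⁵/4.983×10⁻²⁷ ≈ 5.57×10¹¹ m/s².

|a| ≈ 5.57×10¹¹ m/s²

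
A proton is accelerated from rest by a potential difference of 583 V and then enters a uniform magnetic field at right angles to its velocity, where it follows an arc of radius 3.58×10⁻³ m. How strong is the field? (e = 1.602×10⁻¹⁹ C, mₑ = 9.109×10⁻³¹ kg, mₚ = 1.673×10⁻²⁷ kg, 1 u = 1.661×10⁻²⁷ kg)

B ≈ 0.975 T

v = √(2|q|V/m) = √(2·1.602×10⁻¹⁹·583/1.673×10⁻²⁷) ≈ 3.341×10⁵ m/s.
B = mv/(|q|r) = (1.673×10⁻²⁷)(3.341×10⁵)/((1.602×10⁻¹⁹)(3.58×10⁻³)) ≈ 0.975 T.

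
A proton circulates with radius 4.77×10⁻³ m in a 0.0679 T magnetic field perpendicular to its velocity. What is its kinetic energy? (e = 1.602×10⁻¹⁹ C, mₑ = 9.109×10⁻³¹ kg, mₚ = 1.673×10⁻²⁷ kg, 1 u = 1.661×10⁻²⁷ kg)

KE ≈ 5.02 eV

v = |q|Br/m, then KE = ½mv² = (qBr)²/(2m).
v = (1.602×10⁻¹⁹)(0.0679)(4.77×10⁻³)/1.673×10⁻²⁷ ≈ 3.101×10⁴ m/s.
KE = ½(1.673×10⁻²⁷)(3.101×10⁴)² ≈ 8.05×10⁻¹⁹ J = 5.02 eV.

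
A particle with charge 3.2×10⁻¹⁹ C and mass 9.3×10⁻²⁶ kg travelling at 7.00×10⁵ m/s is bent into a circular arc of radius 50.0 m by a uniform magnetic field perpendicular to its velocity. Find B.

From |q|vB = mv²/r, B = mv/(|q|r).
B = (9.3×10⁻²⁶)(7.00×10⁵)/((3.2×10⁻¹⁹)(50.0)) ≈ 4.07×10⁻³ T.

B ≈ 4.07×10⁻³ T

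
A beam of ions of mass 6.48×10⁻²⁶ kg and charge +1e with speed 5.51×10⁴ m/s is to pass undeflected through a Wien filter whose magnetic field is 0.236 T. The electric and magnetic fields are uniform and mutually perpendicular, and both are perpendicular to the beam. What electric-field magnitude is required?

E = 1.30×10⁴ V/m

For straight-line motion qE = qvB, so E = vB.
E = 5.51×10⁴ × 0.236 = 1.30×10⁴ V/m.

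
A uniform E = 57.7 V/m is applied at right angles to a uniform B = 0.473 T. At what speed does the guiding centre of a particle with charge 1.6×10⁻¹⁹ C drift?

In crossed fields the guiding centre drifts at v_d = |E×B|/B² = E/B, independent of charge and mass.
v_d = 57.7/0.473 = 122 m/s.

v_d ≈ 122 m/s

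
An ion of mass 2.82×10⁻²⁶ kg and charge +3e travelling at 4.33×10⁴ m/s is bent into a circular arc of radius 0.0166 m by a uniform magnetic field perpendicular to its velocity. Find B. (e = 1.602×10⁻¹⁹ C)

B ≈ 0.153 T

From |q|vB = mv²/r, B = mv/(|q|r).
B = (2.82×10⁻²⁶)(4.33×10⁴)/((4.806×10⁻¹⁹)(0.0166)) ≈ 0.153 T.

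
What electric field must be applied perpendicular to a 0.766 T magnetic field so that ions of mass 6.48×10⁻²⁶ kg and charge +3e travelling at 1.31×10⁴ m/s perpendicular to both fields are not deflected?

E = 1.00×10⁴ V/m

For straight-line motion qE = qvB, so E = vB.
E = 1.31×10⁴ × 0.766 = 1.00×10⁴ V/m.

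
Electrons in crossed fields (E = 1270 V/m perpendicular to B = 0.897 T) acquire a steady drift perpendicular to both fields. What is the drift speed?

v_d ≈ 1420 m/s

The E×B drift speed is v_d = E/B.
v_d = 1270/0.897 = 1420 m/s.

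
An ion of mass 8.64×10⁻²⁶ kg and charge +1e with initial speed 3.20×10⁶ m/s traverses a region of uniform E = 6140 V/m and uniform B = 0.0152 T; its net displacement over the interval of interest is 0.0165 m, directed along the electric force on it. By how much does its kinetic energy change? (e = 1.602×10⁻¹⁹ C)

ΔKE ≈ 1.62×10⁻¹⁷ J

The magnetic force is always ⟂ v and does no work; only the electric force changes KE.
ΔKE = F_E · d = |q|E d = (1.602×10⁻¹⁹)(6140)(0.0165) ≈ 1.62×10⁻¹⁷ J.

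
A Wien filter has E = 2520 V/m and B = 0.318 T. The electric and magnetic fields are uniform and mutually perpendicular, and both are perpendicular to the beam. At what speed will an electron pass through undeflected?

v = 7920 m/s

For undeflected motion the electric and magnetic forces balance: qE = qvB.
v = E/B = 2520/0.318 = 7920 m/s.
The result is independent of the particle's charge and mass.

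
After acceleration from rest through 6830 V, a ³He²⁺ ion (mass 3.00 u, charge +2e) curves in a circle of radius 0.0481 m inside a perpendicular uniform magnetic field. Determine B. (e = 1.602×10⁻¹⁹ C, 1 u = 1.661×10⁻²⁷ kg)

v = √(2|q|V/m) = √(2·3.204×10⁻¹⁹·6830/4.983×10⁻²⁷) ≈ 9.372×10⁵ m/s.
B = mv/(|q|r) = (4.983×10⁻²⁷)(9.372×10⁵)/((3.204×10⁻¹⁹)(0.0481)) ≈ 0.303 T.

B ≈ 0.303 T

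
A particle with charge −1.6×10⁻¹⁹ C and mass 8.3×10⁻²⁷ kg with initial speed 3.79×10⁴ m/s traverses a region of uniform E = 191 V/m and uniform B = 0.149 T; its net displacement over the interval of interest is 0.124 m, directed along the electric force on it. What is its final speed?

B does no work; ΔKE = |q|E d.
½mv_f² = ½mv₀² + |q|Ed = ½(8.3×10⁻²⁷)(3.79×10⁴)² + (1.6×10⁻¹⁹)(191)(0.124) ≈ 5.961×10⁻¹⁸ J + 3.789×10⁻¹⁸ J ≈ 9.751×10⁻¹⁸ J.
v_f = √(2·9.751×10⁻¹⁸/8.3×10⁻²⁷) ≈ 4.85×10⁴ m/s.

v_f ≈ 4.85×10⁴ m/s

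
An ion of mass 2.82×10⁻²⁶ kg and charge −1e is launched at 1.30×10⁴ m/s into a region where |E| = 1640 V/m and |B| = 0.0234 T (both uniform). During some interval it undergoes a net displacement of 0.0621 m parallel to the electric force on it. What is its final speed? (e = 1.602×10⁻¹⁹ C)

B does no work; ΔKE = |q|E d.
½mv_f² = ½mv₀² + |q|Ed = ½(2.82×10⁻²⁶)(1.30×10⁴)² + (1.602×10⁻¹⁹)(1640)(0.0621) ≈ 2.383×10⁻¹⁸ J + 1.632×10⁻¹⁷ J ≈ 1.870×10⁻¹⁷ J.
v_f = √(2·1.870×10⁻¹⁷/2.82×10⁻²⁶) ≈ 3.64×10⁴ m/s.

v_f ≈ 3.64×10⁴ m/s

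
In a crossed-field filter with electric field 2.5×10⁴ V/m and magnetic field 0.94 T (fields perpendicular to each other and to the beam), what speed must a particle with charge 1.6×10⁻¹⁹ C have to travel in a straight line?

Straight-line motion ⇒ electric and magnetic forces cancel, so E = vB.
v = E/B = 2.5×10⁴/0.94 = 2.7×10⁴ m/s.

v = 2.7×10⁴ m/s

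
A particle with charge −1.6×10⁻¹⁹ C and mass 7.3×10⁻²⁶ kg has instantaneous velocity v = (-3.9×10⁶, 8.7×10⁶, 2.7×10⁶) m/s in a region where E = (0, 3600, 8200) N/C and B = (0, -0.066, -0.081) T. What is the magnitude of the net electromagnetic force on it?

v×B = (-5.26×10⁵, -3.16×10⁵, 2.57×10⁵) N/C.
E + v×B = (-5.26×10⁵, -3.12×10⁵, 2.66×10⁵) N/C.
F = q(E + v×B) = (−1.6×10⁻¹⁹ C)·(-5.26×10⁵, -3.12×10⁵, 2.66×10⁵) = (8.42×10⁻¹⁴, 5.00×10⁻¹⁴, -4.25×10⁻¹⁴) N.
|F| = 1.07×10⁻¹³ N.

|F| ≈ 1.07×10⁻¹³ N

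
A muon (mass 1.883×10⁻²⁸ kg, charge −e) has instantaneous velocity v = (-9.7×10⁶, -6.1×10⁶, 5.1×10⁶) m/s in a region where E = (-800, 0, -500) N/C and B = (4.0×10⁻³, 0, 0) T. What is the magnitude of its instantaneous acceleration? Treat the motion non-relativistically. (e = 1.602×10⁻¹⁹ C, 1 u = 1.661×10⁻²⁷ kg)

|a| ≈ 2.67×10¹³ m/s²

v×B = (0, 2.04×10⁴, 2.44×10⁴) N/C.
E + v×B = (-800, 2.04×10⁴, 2.39×10⁴) N/C.
F = q(E + v×B) = (−1.602×10⁻¹⁹ C)·(-800, 2.04×10⁴, 2.39×10⁴) = (1.28×10⁻¹⁶, -3.27×10⁻¹⁵, -3.83×10⁻¹⁵) N.
|a| = |F|/m = 5.036×10⁻¹⁵/1.883×10⁻²⁸ ≈ 2.67×10¹³ m/s².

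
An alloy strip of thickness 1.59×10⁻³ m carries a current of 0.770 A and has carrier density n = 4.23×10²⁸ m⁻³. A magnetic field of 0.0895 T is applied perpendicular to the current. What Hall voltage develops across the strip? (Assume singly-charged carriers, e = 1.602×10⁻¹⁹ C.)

V_H = IB/(n e t).
V_H = (0.770)(0.0895)/((4.23×10²⁸)(1.602×10⁻¹⁹)(1.59×10⁻³)) ≈ 6.40×10⁻⁹ V.

V_H ≈ 6.40×10⁻⁹ V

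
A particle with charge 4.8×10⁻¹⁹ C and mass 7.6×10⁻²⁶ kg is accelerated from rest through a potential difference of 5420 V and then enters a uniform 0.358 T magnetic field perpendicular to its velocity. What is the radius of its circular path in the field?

r ≈ 0.116 m

Acceleration: |q|V = ½mv² ⇒ v = √(2|q|V/m) = √(2·4.8×10⁻¹⁹·5420/7.6×10⁻²⁶) ≈ 2.617×10⁵ m/s.
In the field: r = mv/(|q|B) = (7.6×10⁻²⁶)(2.617×10⁵)/((4.8×10⁻¹⁹)(0.358)) ≈ 0.116 m.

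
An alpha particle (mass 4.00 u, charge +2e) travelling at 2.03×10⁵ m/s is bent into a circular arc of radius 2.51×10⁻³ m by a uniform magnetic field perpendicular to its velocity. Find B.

From |q|vB = mv²/r, B = mv/(|q|r).
B = (6.644×10⁻²⁷)(2.03×10⁵)/((3.204×10⁻¹⁹)(2.51×10⁻³)) ≈ 1.68 T.

B ≈ 1.68 T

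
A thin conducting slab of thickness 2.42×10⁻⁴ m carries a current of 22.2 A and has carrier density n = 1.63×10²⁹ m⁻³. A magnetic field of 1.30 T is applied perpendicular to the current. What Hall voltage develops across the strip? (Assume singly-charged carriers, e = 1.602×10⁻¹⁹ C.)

V_H ≈ 4.57×10⁻⁶ V

V_H = IB/(n e t).
V_H = (22.2)(1.30)/((1.63×10²⁹)(1.602×10⁻¹⁹)(2.42×10⁻⁴)) ≈ 4.57×10⁻⁶ V.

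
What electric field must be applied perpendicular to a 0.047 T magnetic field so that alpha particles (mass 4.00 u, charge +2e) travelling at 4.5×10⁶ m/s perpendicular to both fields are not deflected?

For straight-line motion qE = qvB, so E = vB.
E = 4.5×10⁶ × 0.047 = 2.1×10⁵ V/m.

E = 2.1×10⁵ V/m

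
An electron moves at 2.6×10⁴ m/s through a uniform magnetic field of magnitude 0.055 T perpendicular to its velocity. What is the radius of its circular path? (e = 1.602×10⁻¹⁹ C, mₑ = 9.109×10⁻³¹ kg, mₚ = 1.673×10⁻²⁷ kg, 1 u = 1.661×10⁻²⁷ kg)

r ≈ 2.7×10⁻⁶ m

The magnetic force provides the centripetal force: |q|vB = mv²/r.
r = mv/(|q|B) = (9.109×10⁻³¹)(2.6×10⁴)/((1.602×10⁻¹⁹)(0.055)) ≈ 2.7×10⁻⁶ m.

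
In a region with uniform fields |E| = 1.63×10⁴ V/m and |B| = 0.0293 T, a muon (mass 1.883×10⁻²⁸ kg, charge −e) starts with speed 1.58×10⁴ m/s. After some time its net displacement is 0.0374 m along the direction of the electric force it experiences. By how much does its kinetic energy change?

ΔKE ≈ 9.77×10⁻¹⁷ J

The magnetic force is always ⟂ v and does no work; only the electric force changes KE.
ΔKE = F_E · d = |q|E d = (1.602×10⁻¹⁹)(1.63×10⁴)(0.0374) ≈ 9.77×10⁻¹⁷ J.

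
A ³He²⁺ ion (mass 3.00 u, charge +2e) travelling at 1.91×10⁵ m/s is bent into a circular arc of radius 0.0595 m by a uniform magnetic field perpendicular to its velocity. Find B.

From |q|vB = mv²/r, B = mv/(|q|r).
B = (4.983×10⁻²⁷)(1.91×10⁵)/((3.204×10⁻¹⁹)(0.0595)) ≈ 0.0499 T.

B ≈ 0.0499 T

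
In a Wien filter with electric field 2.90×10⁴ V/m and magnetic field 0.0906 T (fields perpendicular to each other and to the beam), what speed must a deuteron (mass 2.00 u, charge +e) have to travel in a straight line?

Zero net Lorentz force requires |qE| = |q v×B|, i.e. E = vB.
v = E/B = 2.90×10⁴/0.0906 = 3.20×10⁵ m/s.

v = 3.20×10⁵ m/s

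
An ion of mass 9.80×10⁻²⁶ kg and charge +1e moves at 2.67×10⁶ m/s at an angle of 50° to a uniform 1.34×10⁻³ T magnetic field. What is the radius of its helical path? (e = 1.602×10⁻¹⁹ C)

v⊥ = v sinθ = 2.67×10⁶·sin50° ≈ 2.045×10⁶ m/s.
r = m v⊥/(|q|B) = (9.80×10⁻²⁶)(2.045×10⁶)/((1.602×10⁻¹⁹)(1.34×10⁻³)) ≈ 934 m.

r ≈ 934 m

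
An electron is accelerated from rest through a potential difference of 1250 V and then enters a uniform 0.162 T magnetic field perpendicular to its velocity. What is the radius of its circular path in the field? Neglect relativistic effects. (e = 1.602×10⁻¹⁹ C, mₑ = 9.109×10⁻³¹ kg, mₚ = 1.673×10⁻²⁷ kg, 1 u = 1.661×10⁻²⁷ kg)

r ≈ 7.36×10⁻⁴ m

Acceleration: |q|V = ½mv² ⇒ v = √(2|q|V/m) = √(2·1.602×10⁻¹⁹·1250/9.109×10⁻³¹) ≈ 2.097×10⁷ m/s.
In the field: r = mv/(|q|B) = (9.109×10⁻³¹)(2.097×10⁷)/((1.602×10⁻¹⁹)(0.162)) ≈ 7.36×10⁻⁴ m.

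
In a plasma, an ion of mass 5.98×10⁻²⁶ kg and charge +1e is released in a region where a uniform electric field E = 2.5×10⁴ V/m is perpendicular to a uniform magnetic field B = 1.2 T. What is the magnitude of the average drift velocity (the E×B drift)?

In crossed fields the guiding centre drifts at v_d = |E×B|/B² = E/B, independent of charge and mass.
v_d = 2.5×10⁴/1.2 = 2.1×10⁴ m/s.

v_d ≈ 2.1×10⁴ m/s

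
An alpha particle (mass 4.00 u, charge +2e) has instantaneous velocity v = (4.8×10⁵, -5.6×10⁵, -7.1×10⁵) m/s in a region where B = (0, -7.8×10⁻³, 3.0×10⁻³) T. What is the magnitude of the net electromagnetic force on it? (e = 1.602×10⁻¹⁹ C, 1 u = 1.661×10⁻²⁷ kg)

v×B = (-7220, -1440, -3740) N/C.
F = q v×B = (3.204×10⁻¹⁹ C)·(-7220, -1440, -3740) = (-2.31×10⁻¹⁵, -4.61×10⁻¹⁶, -1.20×10⁻¹⁵) N.
|F| = 2.65×10⁻¹⁵ N.

|F| ≈ 2.65×10⁻¹⁵ N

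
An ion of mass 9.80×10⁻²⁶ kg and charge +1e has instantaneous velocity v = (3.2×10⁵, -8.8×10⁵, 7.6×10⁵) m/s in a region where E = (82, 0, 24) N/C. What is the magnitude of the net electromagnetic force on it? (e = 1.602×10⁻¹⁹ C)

|F| ≈ 1.37×10⁻¹⁷ N

Only an electric field acts, so F = qE = (1.602×10⁻¹⁹ C)·(82.0, 0, 24.0) = (1.31×10⁻¹⁷, 0, 3.84×10⁻¹⁸) N.
|F| = 1.37×10⁻¹⁷ N.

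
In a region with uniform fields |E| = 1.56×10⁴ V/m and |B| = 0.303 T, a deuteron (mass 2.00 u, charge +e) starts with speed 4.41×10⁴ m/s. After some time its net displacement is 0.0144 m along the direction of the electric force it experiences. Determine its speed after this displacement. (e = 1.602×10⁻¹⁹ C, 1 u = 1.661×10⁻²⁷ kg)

B does no work; ΔKE = |q|E d.
½mv_f² = ½mv₀² + |q|Ed = ½(3.322×10⁻²⁷)(4.41×10⁴)² + (1.602×10⁻¹⁹)(1.56×10⁴)(0.0144) ≈ 3.230×10⁻¹⁸ J + 3.599×10⁻¹⁷ J ≈ 3.922×10⁻¹⁷ J.
v_f = √(2·3.922×10⁻¹⁷/3.322×10⁻²⁷) ≈ 1.54×10⁵ m/s.

v_f ≈ 1.54×10⁵ m/s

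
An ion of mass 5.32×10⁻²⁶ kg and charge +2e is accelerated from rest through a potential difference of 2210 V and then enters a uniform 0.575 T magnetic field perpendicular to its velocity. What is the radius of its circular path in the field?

Acceleration: |q|V = ½mv² ⇒ v = √(2|q|V/m) = √(2·3.204×10⁻¹⁹·2210/5.32×10⁻²⁶) ≈ 1.632×10⁵ m/s.
In the field: r = mv/(|q|B) = (5.32×10⁻²⁶)(1.632×10⁵)/((3.204×10⁻¹⁹)(0.575)) ≈ 0.0471 m.

r ≈ 0.0471 m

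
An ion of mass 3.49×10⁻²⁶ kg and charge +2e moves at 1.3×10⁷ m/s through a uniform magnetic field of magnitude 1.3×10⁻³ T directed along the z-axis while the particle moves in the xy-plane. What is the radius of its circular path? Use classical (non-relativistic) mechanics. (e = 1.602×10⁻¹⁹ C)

The magnetic force provides the centripetal force: |q|vB = mv²/r.
r = mv/(|q|B) = (3.49×10⁻²⁶)(1.3×10⁷)/((3.204×10⁻¹⁹)(1.3×10⁻³)) ≈ 1100 m.

r ≈ 1100 m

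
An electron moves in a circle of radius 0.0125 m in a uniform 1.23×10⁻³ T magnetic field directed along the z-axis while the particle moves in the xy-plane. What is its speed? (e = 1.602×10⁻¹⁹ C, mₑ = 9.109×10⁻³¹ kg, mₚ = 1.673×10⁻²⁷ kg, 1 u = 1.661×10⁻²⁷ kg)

v ≈ 2.70×10⁶ m/s

From |q|vB = mv²/r, v = |q|Br/m.
v = (1.602×10⁻¹⁹)(1.23×10⁻³)(0.0125)/9.109×10⁻³¹ ≈ 2.70×10⁶ m/s.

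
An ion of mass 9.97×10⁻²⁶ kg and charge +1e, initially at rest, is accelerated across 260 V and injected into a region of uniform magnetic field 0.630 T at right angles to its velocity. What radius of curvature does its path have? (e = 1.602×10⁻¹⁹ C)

Acceleration: |q|V = ½mv² ⇒ v = √(2|q|V/m) = √(2·1.602×10⁻¹⁹·260/9.97×10⁻²⁶) ≈ 2.891×10⁴ m/s.
In the field: r = mv/(|q|B) = (9.97×10⁻²⁶)(2.891×10⁴)/((1.602×10⁻¹⁹)(0.630)) ≈ 0.0286 m.

r ≈ 0.0286 m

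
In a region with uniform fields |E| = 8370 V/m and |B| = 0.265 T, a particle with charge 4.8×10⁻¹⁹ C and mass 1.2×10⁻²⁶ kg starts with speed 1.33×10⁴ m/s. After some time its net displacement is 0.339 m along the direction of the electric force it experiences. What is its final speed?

v_f ≈ 4.77×10⁵ m/s

B does no work; ΔKE = |q|E d.
½mv_f² = ½mv₀² + |q|Ed = ½(1.2×10⁻²⁶)(1.33×10⁴)² + (4.8×10⁻¹⁹)(8370)(0.339) ≈ 1.061×10⁻¹⁸ J + 1.362×10⁻¹⁵ J ≈ 1.363×10⁻¹⁵ J.
v_f = √(2·1.363×10⁻¹⁵/1.2×10⁻²⁶) ≈ 4.77×10⁵ m/s.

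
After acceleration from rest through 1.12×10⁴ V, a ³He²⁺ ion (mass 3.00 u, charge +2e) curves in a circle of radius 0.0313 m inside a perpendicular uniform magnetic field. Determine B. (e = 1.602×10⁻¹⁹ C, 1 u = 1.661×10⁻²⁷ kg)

B ≈ 0.596 T

v = √(2|q|V/m) = √(2·3.204×10⁻¹⁹·1.12×10⁴/4.983×10⁻²⁷) ≈ 1.200×10⁶ m/s.
B = mv/(|q|r) = (4.983×10⁻²⁷)(1.200×10⁶)/((3.204×10⁻¹⁹)(0.0313)) ≈ 0.596 T.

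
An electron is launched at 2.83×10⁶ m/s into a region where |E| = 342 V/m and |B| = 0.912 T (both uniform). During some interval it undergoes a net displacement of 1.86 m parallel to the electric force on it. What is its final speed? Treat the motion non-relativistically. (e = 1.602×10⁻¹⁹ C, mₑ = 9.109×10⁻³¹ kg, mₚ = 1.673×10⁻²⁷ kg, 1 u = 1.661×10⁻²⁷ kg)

v_f ≈ 1.52×10⁷ m/s

B does no work; ΔKE = |q|E d.
½mv_f² = ½mv₀² + |q|Ed = ½(9.109×10⁻³¹)(2.83×10⁶)² + (1.602×10⁻¹⁹)(342)(1.86) ≈ 3.648×10⁻¹⁸ J + 1.019×10⁻¹⁶ J ≈ 1.056×10⁻¹⁶ J.
v_f = √(2·1.056×10⁻¹⁶/9.109×10⁻³¹) ≈ 1.52×10⁷ m/s.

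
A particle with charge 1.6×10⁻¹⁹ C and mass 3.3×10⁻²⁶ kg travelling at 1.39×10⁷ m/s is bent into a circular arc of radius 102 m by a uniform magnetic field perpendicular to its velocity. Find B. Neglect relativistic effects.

B ≈ 0.0281 T

From |q|vB = mv²/r, B = mv/(|q|r).
B = (3.3×10⁻²⁶)(1.39×10⁷)/((1.6×10⁻¹⁹)(102)) ≈ 0.0281 T.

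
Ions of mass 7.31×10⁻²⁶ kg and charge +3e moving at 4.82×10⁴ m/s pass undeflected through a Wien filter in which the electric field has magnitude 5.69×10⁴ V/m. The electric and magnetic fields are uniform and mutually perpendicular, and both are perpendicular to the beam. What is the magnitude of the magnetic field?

Balance of forces in the selector: qE = qvB ⇒ B = E/v.
B = 5.69×10⁴/4.82×10⁴ = 1.18 T.

B = 1.18 T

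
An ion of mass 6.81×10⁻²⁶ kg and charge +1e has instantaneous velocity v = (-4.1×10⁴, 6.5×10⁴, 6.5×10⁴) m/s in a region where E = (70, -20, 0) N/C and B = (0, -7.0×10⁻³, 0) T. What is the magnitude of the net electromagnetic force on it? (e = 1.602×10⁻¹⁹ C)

|F| ≈ 9.59×10⁻¹⁷ N

v×B = (455, 0, 287) N/C.
E + v×B = (525, -20.0, 287) N/C.
F = q(E + v×B) = (1.602×10⁻¹⁹ C)·(525, -20.0, 287) = (8.41×10⁻¹⁷, -3.20×10⁻¹⁸, 4.60×10⁻¹⁷) N.
|F| = 9.59×10⁻¹⁷ N.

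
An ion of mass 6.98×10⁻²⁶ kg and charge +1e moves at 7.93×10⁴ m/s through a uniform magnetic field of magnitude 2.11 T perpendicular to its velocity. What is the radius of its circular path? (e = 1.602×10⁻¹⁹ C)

r ≈ 0.0164 m

The magnetic force provides the centripetal force: |q|vB = mv²/r.
r = mv/(|q|B) = (6.98×10⁻²⁶)(7.93×10⁴)/((1.602×10⁻¹⁹)(2.11)) ≈ 0.0164 m.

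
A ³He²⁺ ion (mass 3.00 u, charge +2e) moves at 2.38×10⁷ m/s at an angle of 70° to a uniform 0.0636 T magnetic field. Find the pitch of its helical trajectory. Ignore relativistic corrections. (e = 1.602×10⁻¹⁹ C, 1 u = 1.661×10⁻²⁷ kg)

p ≈ 12.5 m

v∥ = v cosθ = 2.38×10⁷·cos70° ≈ 8.140×10⁶ m/s.
T = 2πm/(|q|B) = 2π(4.983×10⁻²⁷)/((3.204×10⁻¹⁹)(0.0636)) ≈ 1.536×10⁻⁶ s.
pitch = v∥ T = (8.140×10⁶)(1.536×10⁻⁶) ≈ 12.5 m.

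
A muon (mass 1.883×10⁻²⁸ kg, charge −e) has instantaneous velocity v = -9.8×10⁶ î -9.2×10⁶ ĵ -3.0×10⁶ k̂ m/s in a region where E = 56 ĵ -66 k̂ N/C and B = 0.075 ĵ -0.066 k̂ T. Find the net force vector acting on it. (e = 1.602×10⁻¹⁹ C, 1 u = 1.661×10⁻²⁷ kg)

F ≈ (-1.33×10⁻¹³, 1.04×10⁻¹³, 1.18×10⁻¹³) N

v×B = (8.32×10⁵, -6.47×10⁵, -7.35×10⁵) N/C.
E + v×B = (8.32×10⁵, -6.47×10⁵, -7.35×10⁵) N/C.
F = q(E + v×B) = (−1.602×10⁻¹⁹ C)·(8.32×10⁵, -6.47×10⁵, -7.35×10⁵) = (-1.33×10⁻¹³, 1.04×10⁻¹³, 1.18×10⁻¹³) N.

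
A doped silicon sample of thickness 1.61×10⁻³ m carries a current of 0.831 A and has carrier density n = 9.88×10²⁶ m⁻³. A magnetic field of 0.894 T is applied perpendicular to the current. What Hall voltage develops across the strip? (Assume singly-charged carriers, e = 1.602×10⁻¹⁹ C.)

V_H = IB/(n e t).
V_H = (0.831)(0.894)/((9.88×10²⁶)(1.602×10⁻¹⁹)(1.61×10⁻³)) ≈ 2.92×10⁻⁶ V.

V_H ≈ 2.92×10⁻⁶ V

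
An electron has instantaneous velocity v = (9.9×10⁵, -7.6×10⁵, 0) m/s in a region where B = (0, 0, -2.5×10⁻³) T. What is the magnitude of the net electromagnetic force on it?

|F| ≈ 5.00×10⁻¹⁶ N

v×B = (1900, 2480, 0) N/C.
F = q v×B = (−1.602×10⁻¹⁹ C)·(1900, 2480, 0) = (-3.04×10⁻¹⁶, -3.96×10⁻¹⁶, 0) N.
|F| = 5.00×10⁻¹⁶ N.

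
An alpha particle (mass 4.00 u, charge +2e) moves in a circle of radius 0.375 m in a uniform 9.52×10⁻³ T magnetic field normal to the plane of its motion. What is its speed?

From |q|vB = mv²/r, v = |q|Br/m.
v = (3.204×10⁻¹⁹)(9.52×10⁻³)(0.375)/6.644×10⁻²⁷ ≈ 1.72×10⁵ m/s.

v ≈ 1.72×10⁵ m/s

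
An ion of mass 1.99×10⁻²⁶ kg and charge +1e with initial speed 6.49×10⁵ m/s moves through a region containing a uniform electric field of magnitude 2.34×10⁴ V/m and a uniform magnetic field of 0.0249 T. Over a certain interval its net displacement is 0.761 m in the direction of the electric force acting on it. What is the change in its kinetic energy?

ΔKE ≈ 2.85×10⁻¹⁵ J

The magnetic force is always ⟂ v and does no work; only the electric force changes KE.
ΔKE = F_E · d = |q|E d = (1.602×10⁻¹⁹)(2.34×10⁴)(0.761) ≈ 2.85×10⁻¹⁵ J.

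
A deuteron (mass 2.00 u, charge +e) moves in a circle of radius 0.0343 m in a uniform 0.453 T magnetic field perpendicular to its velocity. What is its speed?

From |q|vB = mv²/r, v = |q|Br/m.
v = (1.602×10⁻¹⁹)(0.453)(0.0343)/3.322×10⁻²⁷ ≈ 7.49×10⁵ m/s.

v ≈ 7.49×10⁵ m/s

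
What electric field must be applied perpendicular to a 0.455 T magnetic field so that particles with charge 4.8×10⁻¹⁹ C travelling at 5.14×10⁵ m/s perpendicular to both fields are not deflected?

E = 2.34×10⁵ V/m

For straight-line motion qE = qvB, so E = vB.
E = 5.14×10⁵ × 0.455 = 2.34×10⁵ V/m.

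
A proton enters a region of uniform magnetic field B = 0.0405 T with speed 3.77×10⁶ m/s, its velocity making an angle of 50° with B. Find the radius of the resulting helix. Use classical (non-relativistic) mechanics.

v⊥ = v sinθ = 3.77×10⁶·sin50° ≈ 2.888×10⁶ m/s.
r = m v⊥/(|q|B) = (1.673×10⁻²⁷)(2.888×10⁶)/((1.602×10⁻¹⁹)(0.0405)) ≈ 0.745 m.

r ≈ 0.745 m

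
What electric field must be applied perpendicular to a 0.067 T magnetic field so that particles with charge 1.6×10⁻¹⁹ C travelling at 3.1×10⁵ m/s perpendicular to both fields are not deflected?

For straight-line motion qE = qvB, so E = vB.
E = 3.1×10⁵ × 0.067 = 2.1×10⁴ V/m.

E = 2.1×10⁴ V/m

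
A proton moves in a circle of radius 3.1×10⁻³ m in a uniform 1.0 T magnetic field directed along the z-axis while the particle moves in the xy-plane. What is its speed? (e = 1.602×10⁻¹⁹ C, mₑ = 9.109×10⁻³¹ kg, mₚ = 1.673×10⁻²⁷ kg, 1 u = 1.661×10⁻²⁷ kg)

v ≈ 3.0×10⁵ m/s

From |q|vB = mv²/r, v = |q|Br/m.
v = (1.602×10⁻¹⁹)(1.0)(3.1×10⁻³)/1.673×10⁻²⁷ ≈ 3.0×10⁵ m/s.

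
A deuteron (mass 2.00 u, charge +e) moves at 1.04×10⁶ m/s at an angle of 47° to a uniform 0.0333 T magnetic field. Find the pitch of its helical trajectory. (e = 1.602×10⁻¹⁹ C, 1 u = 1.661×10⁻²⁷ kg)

p ≈ 2.78 m

v∥ = v cosθ = 1.04×10⁶·cos47° ≈ 7.093×10⁵ m/s.
T = 2πm/(|q|B) = 2π(3.322×10⁻²⁷)/((1.602×10⁻¹⁹)(0.0333)) ≈ 3.913×10⁻⁶ s.
pitch = v∥ T = (7.093×10⁵)(3.913×10⁻⁶) ≈ 2.78 m.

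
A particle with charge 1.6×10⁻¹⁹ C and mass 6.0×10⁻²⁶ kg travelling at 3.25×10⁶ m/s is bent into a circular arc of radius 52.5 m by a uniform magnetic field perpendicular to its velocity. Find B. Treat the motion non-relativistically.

From |q|vB = mv²/r, B = mv/(|q|r).
B = (6.0×10⁻²⁶)(3.25×10⁶)/((1.6×10⁻¹⁹)(52.5)) ≈ 0.0232 T.

B ≈ 0.0232 T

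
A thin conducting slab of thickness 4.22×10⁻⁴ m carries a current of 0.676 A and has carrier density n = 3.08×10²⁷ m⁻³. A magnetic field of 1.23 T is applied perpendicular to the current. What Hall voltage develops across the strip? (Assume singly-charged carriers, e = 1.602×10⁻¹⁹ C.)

V_H ≈ 3.99×10⁻⁶ V

V_H = IB/(n e t).
V_H = (0.676)(1.23)/((3.08×10²⁷)(1.602×10⁻¹⁹)(4.22×10⁻⁴)) ≈ 3.99×10⁻⁶ V.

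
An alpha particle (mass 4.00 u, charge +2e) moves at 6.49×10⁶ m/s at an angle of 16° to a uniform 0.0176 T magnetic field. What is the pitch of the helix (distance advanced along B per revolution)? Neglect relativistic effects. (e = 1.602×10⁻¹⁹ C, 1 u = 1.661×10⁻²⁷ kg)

v∥ = v cosθ = 6.49×10⁶·cos16° ≈ 6.239×10⁶ m/s.
T = 2πm/(|q|B) = 2π(6.644×10⁻²⁷)/((3.204×10⁻¹⁹)(0.0176)) ≈ 7.403×10⁻⁶ s.
pitch = v∥ T = (6.239×10⁶)(7.403×10⁻⁶) ≈ 46.2 m.

p ≈ 46.2 m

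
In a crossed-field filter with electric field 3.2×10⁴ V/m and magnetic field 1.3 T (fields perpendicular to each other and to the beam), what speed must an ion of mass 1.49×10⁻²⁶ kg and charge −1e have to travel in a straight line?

For undeflected motion the electric and magnetic forces balance: qE = qvB.
v = E/B = 3.2×10⁴/1.3 = 2.5×10⁴ m/s.

v = 2.5×10⁴ m/s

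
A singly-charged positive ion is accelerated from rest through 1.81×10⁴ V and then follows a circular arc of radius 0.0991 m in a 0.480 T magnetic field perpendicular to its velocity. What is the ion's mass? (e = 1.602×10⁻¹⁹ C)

m ≈ 1.00×10⁻²⁶ kg

Combine |q|V = ½mv² and r = mv/(|q|B): eliminate v to get m = qB²r²/(2V).
m = (1.602×10⁻¹⁹)(0.480)²(0.0991)²/(2·1.81×10⁴) ≈ 1.00×10⁻²⁶ kg.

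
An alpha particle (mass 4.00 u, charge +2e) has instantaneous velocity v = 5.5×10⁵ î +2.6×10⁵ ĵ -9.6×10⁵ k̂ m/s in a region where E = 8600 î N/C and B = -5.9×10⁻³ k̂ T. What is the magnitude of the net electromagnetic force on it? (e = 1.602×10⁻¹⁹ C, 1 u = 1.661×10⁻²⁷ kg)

v×B = (-1530, 3240, 0) N/C.
E + v×B = (7070, 3240, 0) N/C.
F = q(E + v×B) = (3.204×10⁻¹⁹ C)·(7070, 3240, 0) = (2.26×10⁻¹⁵, 1.04×10⁻¹⁵, 0) N.
|F| = 2.49×10⁻¹⁵ N.

|F| ≈ 2.49×10⁻¹⁵ N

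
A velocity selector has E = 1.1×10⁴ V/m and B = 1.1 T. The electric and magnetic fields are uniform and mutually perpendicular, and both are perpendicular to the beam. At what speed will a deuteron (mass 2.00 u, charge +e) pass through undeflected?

For undeflected motion the electric and magnetic forces balance: qE = qvB.
v = E/B = 1.1×10⁴/1.1 = 1.0×10⁴ m/s.
The result is independent of the particle's charge and mass.

v = 1.0×10⁴ m/s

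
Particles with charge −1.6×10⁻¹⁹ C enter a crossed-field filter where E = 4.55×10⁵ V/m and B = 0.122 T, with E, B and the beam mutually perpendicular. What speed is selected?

For undeflected motion the electric and magnetic forces balance: qE = qvB.
v = E/B = 4.55×10⁵/0.122 = 3.73×10⁶ m/s.

v = 3.73×10⁶ m/s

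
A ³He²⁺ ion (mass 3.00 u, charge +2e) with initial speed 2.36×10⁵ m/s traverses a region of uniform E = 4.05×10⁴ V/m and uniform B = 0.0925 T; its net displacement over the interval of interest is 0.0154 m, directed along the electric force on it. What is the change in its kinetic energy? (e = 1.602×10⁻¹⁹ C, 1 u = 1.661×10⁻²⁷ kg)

The magnetic force is always ⟂ v and does no work; only the electric force changes KE.
ΔKE = F_E · d = |q|E d = (3.204×10⁻¹⁹)(4.05×10⁴)(0.0154) ≈ 2.00×10⁻¹⁶ J.

ΔKE ≈ 2.00×10⁻¹⁶ J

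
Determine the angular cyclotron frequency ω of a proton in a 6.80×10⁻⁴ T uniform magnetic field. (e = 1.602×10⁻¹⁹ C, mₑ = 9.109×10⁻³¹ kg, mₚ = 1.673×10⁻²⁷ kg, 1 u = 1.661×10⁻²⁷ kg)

ω = |q|B/m.
ω = (1.602×10⁻¹⁹)(6.80×10⁻⁴)/1.673×10⁻²⁷ ≈ 6.51×10⁴ rad/s.

ω ≈ 6.51×10⁴ rad/s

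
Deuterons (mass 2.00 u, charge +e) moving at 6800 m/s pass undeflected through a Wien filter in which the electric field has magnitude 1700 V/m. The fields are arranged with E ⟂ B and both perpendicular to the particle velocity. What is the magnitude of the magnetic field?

Balance of forces in the selector: qE = qvB ⇒ B = E/v.
B = 1700/6800 = 0.25 T.

B = 0.25 T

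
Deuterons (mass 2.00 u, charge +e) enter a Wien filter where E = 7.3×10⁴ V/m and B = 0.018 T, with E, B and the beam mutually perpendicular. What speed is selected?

v = 4.1×10⁶ m/s

For undeflected motion the electric and magnetic forces balance: qE = qvB.
v = E/B = 7.3×10⁴/0.018 = 4.1×10⁶ m/s.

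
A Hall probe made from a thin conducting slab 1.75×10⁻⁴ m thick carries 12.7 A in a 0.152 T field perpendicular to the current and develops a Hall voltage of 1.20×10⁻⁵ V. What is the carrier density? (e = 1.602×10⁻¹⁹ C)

From V_H = IB/(n e t), n = IB/(V_H e t).
n = (12.7)(0.152)/((1.20×10⁻⁵)(1.602×10⁻¹⁹)(1.75×10⁻⁴)) ≈ 5.74×10²⁷ m⁻³.

n ≈ 5.74×10²⁷ m⁻³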